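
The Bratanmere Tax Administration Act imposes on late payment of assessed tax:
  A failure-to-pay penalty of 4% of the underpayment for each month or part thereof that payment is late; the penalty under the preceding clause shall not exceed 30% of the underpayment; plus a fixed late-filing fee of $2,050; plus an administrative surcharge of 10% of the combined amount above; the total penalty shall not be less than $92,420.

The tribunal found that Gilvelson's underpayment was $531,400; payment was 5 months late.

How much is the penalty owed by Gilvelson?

$119,163

Accrued rate: 4% × 5 = 20%, capped at 30% → 20%
Failure-to-pay penalty: 20% of $531,400 = $106,280
Penalty before surcharge: $106,280 + $2,050 = $108,330
Administrative surcharge: 10% of $108,330 = $10,833
Total penalty: $108,330 + $10,833 = $119,163
Minimum $92,420: $119,163 meets the minimum, no increase.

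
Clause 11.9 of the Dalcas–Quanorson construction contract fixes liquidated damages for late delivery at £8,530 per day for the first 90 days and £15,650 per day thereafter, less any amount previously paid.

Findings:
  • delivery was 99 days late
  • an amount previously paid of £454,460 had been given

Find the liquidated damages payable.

£454,090

First 90 days: 90 × £8,530 = £767,700
Remaining days: (99 − 90) × £15,650 = £140,850
Accrued per-day damages: £767,700 + £140,850 = £908,550
Less amount previously paid: £908,550 − £454,460 = £454,090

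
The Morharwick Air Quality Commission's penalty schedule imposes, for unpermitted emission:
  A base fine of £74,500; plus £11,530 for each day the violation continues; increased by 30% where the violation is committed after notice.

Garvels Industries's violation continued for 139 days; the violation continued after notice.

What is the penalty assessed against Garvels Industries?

Per-day component: 139 × £11,530 = £1,602,670
Base plus per-day: £74,500 + £1,602,670 = £1,677,170
Enhancement: 30% of £1,677,170 = £503,151
Enhanced fine: £1,677,170 + £503,151 = £2,180,321

£2,180,321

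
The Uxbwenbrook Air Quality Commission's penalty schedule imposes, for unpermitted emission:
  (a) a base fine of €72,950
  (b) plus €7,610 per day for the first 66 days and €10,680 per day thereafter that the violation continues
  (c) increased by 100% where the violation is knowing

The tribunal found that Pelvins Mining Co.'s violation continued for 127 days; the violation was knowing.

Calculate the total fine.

First 66 days: 66 × €7,610 = €502,260
Remaining days: (127 − 66) × €10,680 = €651,480
Per-day component: €502,260 + €651,480 = €1,153,740
Base plus per-day: €72,950 + €1,153,740 = €1,226,690
Enhancement: 100% of €1,226,690 = €1,226,690
Enhanced fine: €1,226,690 + €1,226,690 = €2,453,380

Civil penalty: €2,453,380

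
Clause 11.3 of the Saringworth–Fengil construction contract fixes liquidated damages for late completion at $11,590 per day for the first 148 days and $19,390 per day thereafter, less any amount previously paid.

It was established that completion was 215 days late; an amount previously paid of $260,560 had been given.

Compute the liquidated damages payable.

$2,753,890

First 148 days: 148 × $11,590 = $1,715,320
Remaining days: (215 − 148) × $19,390 = $1,299,130
Accrued per-day damages: $1,715,320 + $1,299,130 = $3,014,450
Less amount previously paid: $3,014,450 − $260,560 = $2,753,890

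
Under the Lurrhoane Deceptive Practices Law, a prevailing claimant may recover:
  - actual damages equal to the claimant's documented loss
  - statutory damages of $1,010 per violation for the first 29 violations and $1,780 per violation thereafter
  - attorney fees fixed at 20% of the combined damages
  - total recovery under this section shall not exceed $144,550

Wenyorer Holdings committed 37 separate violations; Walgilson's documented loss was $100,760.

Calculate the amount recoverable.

First 29 violations: 29 × $1,010 = $29,290
Remaining violations: (37 − 29) × $1,780 = $14,240
Statutory damages: $29,290 + $14,240 = $43,530
Combined damages: $100,760 + $43,530 = $144,290
Attorney fees: 20% of $144,290 = $28,858
Total before cap: $144,290 + $28,858 = $173,148
Cap at $144,550: $173,148 exceeds the cap → $144,550

$144,550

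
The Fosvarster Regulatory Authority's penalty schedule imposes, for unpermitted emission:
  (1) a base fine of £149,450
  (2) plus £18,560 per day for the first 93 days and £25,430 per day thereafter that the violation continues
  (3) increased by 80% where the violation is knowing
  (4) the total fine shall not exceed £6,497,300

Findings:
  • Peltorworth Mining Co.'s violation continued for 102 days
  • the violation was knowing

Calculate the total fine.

First 93 days: 93 × £18,560 = £1,726,080
Remaining days: (102 − 93) × £25,430 = £228,870
Per-day component: £1,726,080 + £228,870 = £1,954,950
Base plus per-day: £149,450 + £1,954,950 = £2,104,400
Enhancement: 80% of £2,104,400 = £1,683,520
Enhanced fine: £2,104,400 + £1,683,520 = £3,787,920
Cap at £6,497,300: £3,787,920 is within the cap, no reduction.

£3,787,920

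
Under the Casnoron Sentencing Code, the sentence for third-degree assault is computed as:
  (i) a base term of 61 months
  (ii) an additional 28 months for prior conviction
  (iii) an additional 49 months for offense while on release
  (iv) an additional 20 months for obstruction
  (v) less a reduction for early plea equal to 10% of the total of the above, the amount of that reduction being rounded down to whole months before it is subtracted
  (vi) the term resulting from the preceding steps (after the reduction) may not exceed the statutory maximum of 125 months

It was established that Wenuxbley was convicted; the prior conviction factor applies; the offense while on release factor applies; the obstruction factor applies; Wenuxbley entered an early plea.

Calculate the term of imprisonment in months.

125 months

Prior conviction enhancement: +28 months
Offense while on release enhancement: +49 months
Obstruction enhancement: +20 months
Adjusted term: 61 months + 28 months + 49 months + 20 months = 158 months
Early plea reduction: 10% of 158 months = 15 months (rounded down)
After reduction: 158 − 15 = 143 months
Cap at 125 months: 143 months exceeds the cap → 125 months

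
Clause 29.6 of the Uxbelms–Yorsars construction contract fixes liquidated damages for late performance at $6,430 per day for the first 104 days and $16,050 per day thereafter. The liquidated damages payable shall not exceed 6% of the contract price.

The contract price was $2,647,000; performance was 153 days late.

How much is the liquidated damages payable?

$158,820

First 104 days: 104 × $6,430 = $668,720
Remaining days: (153 − 104) × $16,050 = $786,450
Accrued per-day damages: $668,720 + $786,450 = $1,455,170
Cap: 6% of $2,647,000 = $158,820
Cap at $158,820: $1,455,170 exceeds the cap → $158,820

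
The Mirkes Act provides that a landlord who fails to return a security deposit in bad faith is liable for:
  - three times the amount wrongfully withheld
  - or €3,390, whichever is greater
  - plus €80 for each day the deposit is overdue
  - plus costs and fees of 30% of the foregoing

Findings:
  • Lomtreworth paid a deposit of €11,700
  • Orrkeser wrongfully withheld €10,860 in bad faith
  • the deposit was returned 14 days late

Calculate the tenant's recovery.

Trebled: 3 × €10,860 = €32,580
Minimum €3,390: €32,580 meets the minimum, no increase.
Late-return penalty: 14 × €80 = €1,120
Damages plus late penalty: €32,580 + €1,120 = €33,700
Costs and fees: 30% of €33,700 = €10,110
Total recovery: €33,700 + €10,110 = €43,810

€43,810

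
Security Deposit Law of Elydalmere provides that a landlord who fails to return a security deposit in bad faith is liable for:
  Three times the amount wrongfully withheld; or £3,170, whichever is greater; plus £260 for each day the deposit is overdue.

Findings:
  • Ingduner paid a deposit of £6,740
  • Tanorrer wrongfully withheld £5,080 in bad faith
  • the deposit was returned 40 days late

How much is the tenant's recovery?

£25,640

Trebled: 3 × £5,080 = £15,240
Minimum £3,170: £15,240 meets the minimum, no increase.
Late-return penalty: 40 × £260 = £10,400
Damages plus late penalty: £15,240 + £10,400 = £25,640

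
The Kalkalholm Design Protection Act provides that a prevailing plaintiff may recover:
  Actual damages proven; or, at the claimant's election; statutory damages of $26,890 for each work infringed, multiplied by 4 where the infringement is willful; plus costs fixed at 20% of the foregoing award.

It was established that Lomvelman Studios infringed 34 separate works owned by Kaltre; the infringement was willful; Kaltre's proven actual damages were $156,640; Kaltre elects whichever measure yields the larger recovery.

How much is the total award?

Statutory damages: 34 × $26,890 = $914,260
Multiplied by 4: 4 × $914,260 = $3,657,040
Greater of actual damages ($156,640) or enhanced statutory damages ($3,657,040): $3,657,040
Costs: 20% of $3,657,040 = $731,408
Award plus costs: $3,657,040 + $731,408 = $4,388,448

$4,388,448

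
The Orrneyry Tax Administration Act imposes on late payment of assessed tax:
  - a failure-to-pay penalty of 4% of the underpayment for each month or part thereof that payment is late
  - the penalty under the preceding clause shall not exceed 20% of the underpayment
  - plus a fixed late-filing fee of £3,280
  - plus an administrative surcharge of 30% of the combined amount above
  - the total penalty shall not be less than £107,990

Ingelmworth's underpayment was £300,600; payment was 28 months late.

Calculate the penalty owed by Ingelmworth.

Accrued rate: 4% × 28 = 112%, capped at 20% → 20%
Failure-to-pay penalty: 20% of £300,600 = £60,120
Penalty before surcharge: £60,120 + £3,280 = £63,400
Administrative surcharge: 30% of £63,400 = £19,020
Total penalty: £63,400 + £19,020 = £82,420
Minimum £107,990: £82,420 is below the minimum → £107,990

£107,990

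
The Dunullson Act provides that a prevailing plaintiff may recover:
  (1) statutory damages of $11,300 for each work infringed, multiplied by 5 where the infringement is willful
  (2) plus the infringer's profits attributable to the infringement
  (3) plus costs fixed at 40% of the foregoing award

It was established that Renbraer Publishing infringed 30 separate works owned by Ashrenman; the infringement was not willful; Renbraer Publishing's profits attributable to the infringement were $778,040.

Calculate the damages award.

Award: $1,563,856

Statutory damages: 30 × $11,300 = $339,000
Infringement not willful: no ×5 enhancement.
Combined award: $339,000 + $778,040 = $1,117,040
Costs: 40% of $1,117,040 = $446,816
Award plus costs: $1,117,040 + $446,816 = $1,563,856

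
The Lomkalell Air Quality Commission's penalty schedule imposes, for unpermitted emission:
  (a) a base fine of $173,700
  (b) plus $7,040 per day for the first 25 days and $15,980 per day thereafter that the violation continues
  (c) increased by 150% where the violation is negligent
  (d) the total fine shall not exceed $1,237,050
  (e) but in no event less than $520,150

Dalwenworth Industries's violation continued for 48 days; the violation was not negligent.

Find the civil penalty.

First 25 days: 25 × $7,040 = $176,000
Remaining days: (48 − 25) × $15,980 = $367,540
Per-day component: $176,000 + $367,540 = $543,540
Base plus per-day: $173,700 + $543,540 = $717,240
The violation was not negligent: no 150% increase.
Cap at $1,237,050: $717,240 is within the cap, no reduction.
Minimum $520,150: $717,240 meets the minimum, no increase.

$717,240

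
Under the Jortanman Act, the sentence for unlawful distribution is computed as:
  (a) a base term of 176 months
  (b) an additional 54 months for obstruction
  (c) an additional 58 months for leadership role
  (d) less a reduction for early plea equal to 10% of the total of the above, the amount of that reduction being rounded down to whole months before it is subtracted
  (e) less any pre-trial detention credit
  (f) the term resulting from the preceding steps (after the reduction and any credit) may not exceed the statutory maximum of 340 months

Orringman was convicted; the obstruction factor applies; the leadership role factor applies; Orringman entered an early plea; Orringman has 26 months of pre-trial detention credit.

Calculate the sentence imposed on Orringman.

Sentence: 234 months

Obstruction enhancement: +54 months
Leadership role enhancement: +58 months
Adjusted term: 176 months + 54 months + 58 months = 288 months
Early plea reduction: 10% of 288 months = 28 months (rounded down)
After reduction: 288 − 28 = 260 months
Less pre-trial detention credit: 260 months − 26 months = 234 months
Cap at 340 months: 234 months is within the cap, no reduction.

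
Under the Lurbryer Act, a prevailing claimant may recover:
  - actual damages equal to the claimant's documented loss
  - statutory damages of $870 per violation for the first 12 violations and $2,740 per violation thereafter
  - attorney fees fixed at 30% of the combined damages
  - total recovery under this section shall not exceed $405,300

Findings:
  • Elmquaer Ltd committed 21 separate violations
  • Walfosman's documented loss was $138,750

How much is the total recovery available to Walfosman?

First 12 violations: 12 × $870 = $10,440
Remaining violations: (21 − 12) × $2,740 = $24,660
Statutory damages: $10,440 + $24,660 = $35,100
Combined damages: $138,750 + $35,100 = $173,850
Attorney fees: 30% of $173,850 = $52,155
Total before cap: $173,850 + $52,155 = $226,005
Cap at $405,300: $226,005 is within the cap, no reduction.

$226,005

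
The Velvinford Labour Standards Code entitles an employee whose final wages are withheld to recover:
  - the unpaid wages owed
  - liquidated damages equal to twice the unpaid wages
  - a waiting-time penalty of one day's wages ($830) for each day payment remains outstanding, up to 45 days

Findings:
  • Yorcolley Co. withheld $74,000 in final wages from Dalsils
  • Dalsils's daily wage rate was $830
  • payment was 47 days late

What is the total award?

Doubled: 2 × $74,000 = $148,000
Penalty days: min(47, 45) = 45
Waiting-time penalty: 45 × $830 = $37,350
Total award: $74,000 + $148,000 + $37,350 = $259,350

$259,350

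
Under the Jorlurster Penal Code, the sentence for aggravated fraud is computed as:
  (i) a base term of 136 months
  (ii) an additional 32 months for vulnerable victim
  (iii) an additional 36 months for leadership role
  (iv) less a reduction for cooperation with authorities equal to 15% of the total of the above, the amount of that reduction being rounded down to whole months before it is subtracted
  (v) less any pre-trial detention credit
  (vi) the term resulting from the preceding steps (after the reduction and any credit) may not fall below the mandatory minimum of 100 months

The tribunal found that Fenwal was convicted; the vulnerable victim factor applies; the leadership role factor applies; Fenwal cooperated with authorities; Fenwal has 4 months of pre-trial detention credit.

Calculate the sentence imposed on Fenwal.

Vulnerable victim enhancement: +32 months
Leadership role enhancement: +36 months
Adjusted term: 136 months + 32 months + 36 months = 204 months
Cooperation with authorities reduction: 15% of 204 months = 30 months (rounded down)
After reduction: 204 − 30 = 174 months
Less pre-trial detention credit: 174 months − 4 months = 170 months
Minimum 100 months: 170 months meets the minimum, no increase.

170 months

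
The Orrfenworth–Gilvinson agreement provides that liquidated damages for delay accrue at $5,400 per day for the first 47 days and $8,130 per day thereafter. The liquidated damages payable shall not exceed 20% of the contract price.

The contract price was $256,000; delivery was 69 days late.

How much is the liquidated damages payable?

Liquidated damages: $51,200

First 47 days: 47 × $5,400 = $253,800
Remaining days: (69 − 47) × $8,130 = $178,860
Accrued per-day damages: $253,800 + $178,860 = $432,660
Cap: 20% of $256,000 = $51,200
Cap at $51,200: $432,660 exceeds the cap → $51,200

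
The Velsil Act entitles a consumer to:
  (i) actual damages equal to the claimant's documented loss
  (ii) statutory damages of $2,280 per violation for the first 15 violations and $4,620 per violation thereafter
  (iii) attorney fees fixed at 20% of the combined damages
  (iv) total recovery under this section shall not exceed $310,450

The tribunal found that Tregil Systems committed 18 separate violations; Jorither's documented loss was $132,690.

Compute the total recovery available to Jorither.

First 15 violations: 15 × $2,280 = $34,200
Remaining violations: (18 − 15) × $4,620 = $13,860
Statutory damages: $34,200 + $13,860 = $48,060
Combined damages: $132,690 + $48,060 = $180,750
Attorney fees: 20% of $180,750 = $36,150
Total before cap: $180,750 + $36,150 = $216,900
Cap at $310,450: $216,900 is within the cap, no reduction.

$216,900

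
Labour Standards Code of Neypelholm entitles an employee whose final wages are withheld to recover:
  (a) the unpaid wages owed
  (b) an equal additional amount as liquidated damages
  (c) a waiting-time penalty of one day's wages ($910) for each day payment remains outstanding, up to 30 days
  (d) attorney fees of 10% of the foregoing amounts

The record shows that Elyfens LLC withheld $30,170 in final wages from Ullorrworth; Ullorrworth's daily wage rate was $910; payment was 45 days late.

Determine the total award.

$96,404

Liquidated damages (equal amount): $30,170
Penalty days: min(45, 30) = 30
Waiting-time penalty: 30 × $910 = $27,300
Subtotal: $30,170 + $30,170 + $27,300 = $87,640
Attorney fees: 10% of $87,640 = $8,764
Total award: $87,640 + $8,764 = $96,404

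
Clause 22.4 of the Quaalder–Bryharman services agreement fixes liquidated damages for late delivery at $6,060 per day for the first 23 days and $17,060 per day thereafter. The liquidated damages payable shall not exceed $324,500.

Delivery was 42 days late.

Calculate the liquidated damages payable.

$324,500

First 23 days: 23 × $6,060 = $139,380
Remaining days: (42 − 23) × $17,060 = $324,140
Accrued per-day damages: $139,380 + $324,140 = $463,520
Cap at $324,500: $463,520 exceeds the cap → $324,500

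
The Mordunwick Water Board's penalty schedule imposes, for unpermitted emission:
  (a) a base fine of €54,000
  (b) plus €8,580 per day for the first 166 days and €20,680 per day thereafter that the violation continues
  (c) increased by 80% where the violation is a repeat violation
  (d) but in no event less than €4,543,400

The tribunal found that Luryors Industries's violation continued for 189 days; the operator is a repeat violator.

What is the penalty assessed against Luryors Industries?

Civil penalty: €4,543,400

First 166 days: 166 × €8,580 = €1,424,280
Remaining days: (189 − 166) × €20,680 = €475,640
Per-day component: €1,424,280 + €475,640 = €1,899,920
Base plus per-day: €54,000 + €1,899,920 = €1,953,920
Enhancement: 80% of €1,953,920 = €1,563,136
Enhanced fine: €1,953,920 + €1,563,136 = €3,517,056
Minimum €4,543,400: €3,517,056 is below the minimum → €4,543,400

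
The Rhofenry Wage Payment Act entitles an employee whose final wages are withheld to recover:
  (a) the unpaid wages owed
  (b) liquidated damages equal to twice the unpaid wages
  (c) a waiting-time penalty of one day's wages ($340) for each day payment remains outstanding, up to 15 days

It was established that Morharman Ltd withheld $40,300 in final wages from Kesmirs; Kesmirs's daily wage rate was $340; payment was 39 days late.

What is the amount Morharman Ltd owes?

Doubled: 2 × $40,300 = $80,600
Penalty days: min(39, 15) = 15
Waiting-time penalty: 15 × $340 = $5,100
Total award: $40,300 + $80,600 + $5,100 = $126,000

Total award: $126,000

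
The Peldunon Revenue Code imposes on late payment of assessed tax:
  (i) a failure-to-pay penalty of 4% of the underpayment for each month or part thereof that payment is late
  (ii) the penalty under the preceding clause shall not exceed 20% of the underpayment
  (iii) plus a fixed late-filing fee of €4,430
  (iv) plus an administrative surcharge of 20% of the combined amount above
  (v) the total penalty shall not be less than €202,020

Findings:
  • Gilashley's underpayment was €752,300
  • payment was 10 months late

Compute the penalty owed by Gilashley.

Accrued rate: 4% × 10 = 40%, capped at 20% → 20%
Failure-to-pay penalty: 20% of €752,300 = €150,460
Penalty before surcharge: €150,460 + €4,430 = €154,890
Administrative surcharge: 20% of €154,890 = €30,978
Total penalty: €154,890 + €30,978 = €185,868
Minimum €202,020: €185,868 is below the minimum → €202,020

€202,020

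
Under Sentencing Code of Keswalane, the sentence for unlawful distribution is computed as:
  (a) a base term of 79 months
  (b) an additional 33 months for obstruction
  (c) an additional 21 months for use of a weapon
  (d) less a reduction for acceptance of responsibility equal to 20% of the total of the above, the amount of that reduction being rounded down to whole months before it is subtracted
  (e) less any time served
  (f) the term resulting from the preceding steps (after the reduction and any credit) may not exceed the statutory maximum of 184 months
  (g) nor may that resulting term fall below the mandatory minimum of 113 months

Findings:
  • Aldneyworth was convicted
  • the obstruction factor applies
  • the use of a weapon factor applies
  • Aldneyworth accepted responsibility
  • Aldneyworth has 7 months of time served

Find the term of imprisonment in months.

Obstruction enhancement: +33 months
Use of a weapon enhancement: +21 months
Adjusted term: 79 months + 33 months + 21 months = 133 months
Acceptance of responsibility reduction: 20% of 133 months = 26 months (rounded down)
After reduction: 133 − 26 = 107 months
Less time served: 107 months − 7 months = 100 months
Cap at 184 months: 100 months is within the cap, no reduction.
Minimum 113 months: 100 months is below the minimum → 113 months

113 months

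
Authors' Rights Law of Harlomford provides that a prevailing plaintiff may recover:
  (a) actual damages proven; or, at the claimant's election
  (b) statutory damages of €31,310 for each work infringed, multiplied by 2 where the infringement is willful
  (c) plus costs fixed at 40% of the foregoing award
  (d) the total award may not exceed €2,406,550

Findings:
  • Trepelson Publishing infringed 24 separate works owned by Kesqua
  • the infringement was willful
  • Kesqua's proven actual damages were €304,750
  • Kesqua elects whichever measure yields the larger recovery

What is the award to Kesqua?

Award: €2,104,032

Statutory damages: 24 × €31,310 = €751,440
Doubled: 2 × €751,440 = €1,502,880
Greater of actual damages (€304,750) or enhanced statutory damages (€1,502,880): €1,502,880
Costs: 40% of €1,502,880 = €601,152
Award plus costs: €1,502,880 + €601,152 = €2,104,032
Cap at €2,406,550: €2,104,032 is within the cap, no reduction.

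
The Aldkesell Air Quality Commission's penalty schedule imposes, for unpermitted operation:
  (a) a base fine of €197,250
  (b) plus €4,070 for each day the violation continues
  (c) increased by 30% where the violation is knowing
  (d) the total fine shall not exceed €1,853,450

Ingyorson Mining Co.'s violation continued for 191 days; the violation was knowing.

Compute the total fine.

€1,267,006

Per-day component: 191 × €4,070 = €777,370
Base plus per-day: €197,250 + €777,370 = €974,620
Enhancement: 30% of €974,620 = €292,386
Enhanced fine: €974,620 + €292,386 = €1,267,006
Cap at €1,853,450: €1,267,006 is within the cap, no reduction.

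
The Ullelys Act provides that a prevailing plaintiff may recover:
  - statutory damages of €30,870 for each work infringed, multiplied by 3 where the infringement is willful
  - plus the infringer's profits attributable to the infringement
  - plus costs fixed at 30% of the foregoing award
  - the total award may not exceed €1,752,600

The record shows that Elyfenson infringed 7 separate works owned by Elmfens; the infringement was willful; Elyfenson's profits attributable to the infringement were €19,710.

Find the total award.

Statutory damages: 7 × €30,870 = €216,090
Trebled: 3 × €216,090 = €648,270
Combined award: €648,270 + €19,710 = €667,980
Costs: 30% of €667,980 = €200,394
Award plus costs: €667,980 + €200,394 = €868,374
Cap at €1,752,600: €868,374 is within the cap, no reduction.

Award: €868,374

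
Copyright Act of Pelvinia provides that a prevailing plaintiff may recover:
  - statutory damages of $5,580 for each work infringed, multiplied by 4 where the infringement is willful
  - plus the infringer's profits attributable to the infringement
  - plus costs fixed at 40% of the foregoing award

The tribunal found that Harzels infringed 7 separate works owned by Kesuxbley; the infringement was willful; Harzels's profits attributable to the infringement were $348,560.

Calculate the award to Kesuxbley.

Statutory damages: 7 × $5,580 = $39,060
Multiplied by 4: 4 × $39,060 = $156,240
Combined award: $156,240 + $348,560 = $504,800
Costs: 40% of $504,800 = $201,920
Award plus costs: $504,800 + $201,920 = $706,720

$706,720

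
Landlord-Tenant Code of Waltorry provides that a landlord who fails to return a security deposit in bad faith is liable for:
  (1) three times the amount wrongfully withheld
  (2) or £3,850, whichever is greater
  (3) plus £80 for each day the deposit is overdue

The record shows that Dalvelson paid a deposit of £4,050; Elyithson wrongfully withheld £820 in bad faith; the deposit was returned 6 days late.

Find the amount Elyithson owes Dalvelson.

Trebled: 3 × £820 = £2,460
Minimum £3,850: £2,460 is below the minimum → £3,850
Late-return penalty: 6 × £80 = £480
Damages plus late penalty: £3,850 + £480 = £4,330

£4,330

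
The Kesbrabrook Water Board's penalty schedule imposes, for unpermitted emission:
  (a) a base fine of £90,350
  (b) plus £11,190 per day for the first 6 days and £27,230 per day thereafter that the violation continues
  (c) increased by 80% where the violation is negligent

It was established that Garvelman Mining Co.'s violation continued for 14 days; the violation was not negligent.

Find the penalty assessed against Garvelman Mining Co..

£375,330

First 6 days: 6 × £11,190 = £67,140
Remaining days: (14 − 6) × £27,230 = £217,840
Per-day component: £67,140 + £217,840 = £284,980
Base plus per-day: £90,350 + £284,980 = £375,330
The violation was not negligent: no 80% increase.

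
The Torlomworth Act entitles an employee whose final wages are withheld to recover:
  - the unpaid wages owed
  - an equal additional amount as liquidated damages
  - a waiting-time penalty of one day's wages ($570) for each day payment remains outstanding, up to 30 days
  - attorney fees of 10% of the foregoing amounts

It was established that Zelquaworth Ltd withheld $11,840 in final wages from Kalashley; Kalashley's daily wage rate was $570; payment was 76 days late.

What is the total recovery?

$44,858

Liquidated damages (equal amount): $11,840
Penalty days: min(76, 30) = 30
Waiting-time penalty: 30 × $570 = $17,100
Subtotal: $11,840 + $11,840 + $17,100 = $40,780
Attorney fees: 10% of $40,780 = $4,078
Total award: $40,780 + $4,078 = $44,858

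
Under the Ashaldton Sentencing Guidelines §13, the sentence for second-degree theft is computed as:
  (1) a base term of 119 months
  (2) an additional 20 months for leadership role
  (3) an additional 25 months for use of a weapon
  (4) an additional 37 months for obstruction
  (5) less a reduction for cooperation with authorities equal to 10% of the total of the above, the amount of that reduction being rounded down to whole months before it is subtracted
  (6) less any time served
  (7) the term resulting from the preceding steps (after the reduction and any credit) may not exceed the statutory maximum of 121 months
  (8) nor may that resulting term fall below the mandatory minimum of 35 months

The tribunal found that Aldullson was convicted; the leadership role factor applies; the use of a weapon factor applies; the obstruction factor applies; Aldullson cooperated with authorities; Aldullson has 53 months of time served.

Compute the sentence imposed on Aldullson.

121 months

Leadership role enhancement: +20 months
Use of a weapon enhancement: +25 months
Obstruction enhancement: +37 months
Adjusted term: 119 months + 20 months + 25 months + 37 months = 201 months
Cooperation with authorities reduction: 10% of 201 months = 20 months (rounded down)
After reduction: 201 − 20 = 181 months
Less time served: 181 months − 53 months = 128 months
Cap at 121 months: 128 months exceeds the cap → 121 months
Minimum 35 months: 121 months meets the minimum, no increase.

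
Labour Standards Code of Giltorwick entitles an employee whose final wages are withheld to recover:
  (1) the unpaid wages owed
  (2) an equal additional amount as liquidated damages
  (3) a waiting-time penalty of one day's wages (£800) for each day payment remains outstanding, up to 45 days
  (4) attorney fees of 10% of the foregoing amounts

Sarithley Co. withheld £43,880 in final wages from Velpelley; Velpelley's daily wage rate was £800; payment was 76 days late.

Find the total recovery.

£136,136

Liquidated damages (equal amount): £43,880
Penalty days: min(76, 45) = 45
Waiting-time penalty: 45 × £800 = £36,000
Subtotal: £43,880 + £43,880 + £36,000 = £123,760
Attorney fees: 10% of £123,760 = £12,376
Total award: £123,760 + £12,376 = £136,136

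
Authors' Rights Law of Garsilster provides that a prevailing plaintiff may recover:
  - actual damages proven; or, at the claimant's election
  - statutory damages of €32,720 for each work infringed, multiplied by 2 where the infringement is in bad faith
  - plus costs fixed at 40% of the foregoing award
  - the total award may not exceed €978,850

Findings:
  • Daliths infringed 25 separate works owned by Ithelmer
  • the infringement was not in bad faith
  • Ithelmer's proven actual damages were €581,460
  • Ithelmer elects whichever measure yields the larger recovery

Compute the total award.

€978,850

Statutory damages: 25 × €32,720 = €818,000
Infringement not in bad faith: no ×2 enhancement.
Greater of actual damages (€581,460) or statutory damages (€818,000): €818,000
Costs: 40% of €818,000 = €327,200
Award plus costs: €818,000 + €327,200 = €1,145,200
Cap at €978,850: €1,145,200 exceeds the cap → €978,850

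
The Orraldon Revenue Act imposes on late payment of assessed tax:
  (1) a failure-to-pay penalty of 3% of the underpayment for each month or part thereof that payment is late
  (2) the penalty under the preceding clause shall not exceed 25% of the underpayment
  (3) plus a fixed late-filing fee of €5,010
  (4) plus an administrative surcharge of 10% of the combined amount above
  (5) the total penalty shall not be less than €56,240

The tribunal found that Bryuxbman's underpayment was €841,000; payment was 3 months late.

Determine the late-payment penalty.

Accrued rate: 3% × 3 = 9%, capped at 25% → 9%
Failure-to-pay penalty: 9% of €841,000 = €75,690
Penalty before surcharge: €75,690 + €5,010 = €80,700
Administrative surcharge: 10% of €80,700 = €8,070
Total penalty: €80,700 + €8,070 = €88,770
Minimum €56,240: €88,770 meets the minimum, no increase.

€88,770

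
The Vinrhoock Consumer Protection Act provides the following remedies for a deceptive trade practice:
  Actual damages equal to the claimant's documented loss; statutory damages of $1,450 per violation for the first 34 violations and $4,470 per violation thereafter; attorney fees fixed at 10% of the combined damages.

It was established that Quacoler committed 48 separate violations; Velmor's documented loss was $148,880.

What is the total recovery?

First 34 violations: 34 × $1,450 = $49,300
Remaining violations: (48 − 34) × $4,470 = $62,580
Statutory damages: $49,300 + $62,580 = $111,880
Combined damages: $148,880 + $111,880 = $260,760
Attorney fees: 10% of $260,760 = $26,076
Total recovery: $260,760 + $26,076 = $286,836

$286,836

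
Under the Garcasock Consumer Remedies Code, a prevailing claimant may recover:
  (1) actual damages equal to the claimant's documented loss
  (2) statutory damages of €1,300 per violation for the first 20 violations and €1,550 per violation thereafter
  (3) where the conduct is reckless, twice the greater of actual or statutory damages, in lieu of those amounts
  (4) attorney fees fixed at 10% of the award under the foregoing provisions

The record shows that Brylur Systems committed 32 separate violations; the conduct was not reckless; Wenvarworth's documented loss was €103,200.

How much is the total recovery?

First 20 violations: 20 × €1,300 = €26,000
Remaining violations: (32 − 20) × €1,550 = €18,600
Statutory damages: €26,000 + €18,600 = €44,600
Conduct not reckless: the in-lieu enhancement does not apply.
Actual plus statutory damages: €103,200 + €44,600 = €147,800
Attorney fees: 10% of €147,800 = €14,780
Total recovery: €147,800 + €14,780 = €162,580

€162,580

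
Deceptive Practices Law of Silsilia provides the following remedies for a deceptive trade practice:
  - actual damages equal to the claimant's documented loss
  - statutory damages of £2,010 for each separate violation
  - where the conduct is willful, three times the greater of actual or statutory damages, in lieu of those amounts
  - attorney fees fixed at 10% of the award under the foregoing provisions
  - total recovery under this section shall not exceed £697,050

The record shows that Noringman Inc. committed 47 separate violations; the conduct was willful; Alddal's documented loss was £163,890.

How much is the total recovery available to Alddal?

Statutory damages: 47 × £2,010 = £94,470
Greater of actual damages (£163,890) or statutory damages (£94,470): £163,890
Trebled: 3 × £163,890 = £491,670
Attorney fees: 10% of £491,670 = £49,167
Total before cap: £491,670 + £49,167 = £540,837
Cap at £697,050: £540,837 is within the cap, no reduction.

£540,837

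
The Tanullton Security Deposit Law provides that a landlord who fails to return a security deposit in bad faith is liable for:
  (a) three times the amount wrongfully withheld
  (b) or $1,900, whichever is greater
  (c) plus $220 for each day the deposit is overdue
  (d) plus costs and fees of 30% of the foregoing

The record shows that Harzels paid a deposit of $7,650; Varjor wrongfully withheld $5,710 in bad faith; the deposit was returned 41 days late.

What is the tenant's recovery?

$33,995

Trebled: 3 × $5,710 = $17,130
Minimum $1,900: $17,130 meets the minimum, no increase.
Late-return penalty: 41 × $220 = $9,020
Damages plus late penalty: $17,130 + $9,020 = $26,150
Costs and fees: 30% of $26,150 = $7,845
Total recovery: $26,150 + $7,845 = $33,995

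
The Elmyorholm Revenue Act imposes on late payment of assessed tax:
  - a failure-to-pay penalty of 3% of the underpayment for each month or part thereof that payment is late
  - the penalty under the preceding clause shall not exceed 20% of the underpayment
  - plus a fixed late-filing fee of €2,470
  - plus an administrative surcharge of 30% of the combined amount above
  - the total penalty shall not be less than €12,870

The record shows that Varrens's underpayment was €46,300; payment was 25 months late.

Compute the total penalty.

Accrued rate: 3% × 25 = 75%, capped at 20% → 20%
Failure-to-pay penalty: 20% of €46,300 = €9,260
Penalty before surcharge: €9,260 + €2,470 = €11,730
Administrative surcharge: 30% of €11,730 = €3,519
Total penalty: €11,730 + €3,519 = €15,249
Minimum €12,870: €15,249 meets the minimum, no increase.

Penalty: €15,249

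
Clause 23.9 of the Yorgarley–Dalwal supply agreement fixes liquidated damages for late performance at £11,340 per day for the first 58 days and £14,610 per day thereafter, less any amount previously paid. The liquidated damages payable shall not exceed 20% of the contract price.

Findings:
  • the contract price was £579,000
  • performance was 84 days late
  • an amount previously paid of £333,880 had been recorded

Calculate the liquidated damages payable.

£115,800

First 58 days: 58 × £11,340 = £657,720
Remaining days: (84 − 58) × £14,610 = £379,860
Accrued per-day damages: £657,720 + £379,860 = £1,037,580
Less amount previously paid: £1,037,580 − £333,880 = £703,700
Cap: 20% of £579,000 = £115,800
Cap at £115,800: £703,700 exceeds the cap → £115,800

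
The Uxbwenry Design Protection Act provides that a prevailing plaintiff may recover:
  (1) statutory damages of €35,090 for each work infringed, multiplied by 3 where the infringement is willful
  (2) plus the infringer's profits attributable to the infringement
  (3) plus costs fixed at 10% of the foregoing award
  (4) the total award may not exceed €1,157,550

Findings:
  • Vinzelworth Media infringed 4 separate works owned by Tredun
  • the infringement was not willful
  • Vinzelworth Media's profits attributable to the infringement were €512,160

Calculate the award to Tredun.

Statutory damages: 4 × €35,090 = €140,360
Infringement not willful: no ×3 enhancement.
Combined award: €140,360 + €512,160 = €652,520
Costs: 10% of €652,520 = €65,252
Award plus costs: €652,520 + €65,252 = €717,772
Cap at €1,157,550: €717,772 is within the cap, no reduction.

Award: €717,772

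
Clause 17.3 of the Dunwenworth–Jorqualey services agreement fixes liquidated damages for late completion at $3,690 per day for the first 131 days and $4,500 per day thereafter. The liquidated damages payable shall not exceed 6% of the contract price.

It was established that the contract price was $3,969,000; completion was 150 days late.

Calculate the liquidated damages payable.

$238,140

First 131 days: 131 × $3,690 = $483,390
Remaining days: (150 − 131) × $4,500 = $85,500
Accrued per-day damages: $483,390 + $85,500 = $568,890
Cap: 6% of $3,969,000 = $238,140
Cap at $238,140: $568,890 exceeds the cap → $238,140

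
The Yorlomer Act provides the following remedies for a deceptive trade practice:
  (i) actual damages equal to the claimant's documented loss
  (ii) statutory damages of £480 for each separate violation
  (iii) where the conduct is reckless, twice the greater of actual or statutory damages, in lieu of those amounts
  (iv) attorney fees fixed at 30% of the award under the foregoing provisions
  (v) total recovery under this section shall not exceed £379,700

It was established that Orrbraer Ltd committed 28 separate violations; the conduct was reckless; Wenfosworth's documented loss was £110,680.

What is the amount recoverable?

Statutory damages: 28 × £480 = £13,440
Greater of actual damages (£110,680) or statutory damages (£13,440): £110,680
Doubled: 2 × £110,680 = £221,360
Attorney fees: 30% of £221,360 = £66,408
Total before cap: £221,360 + £66,408 = £287,768
Cap at £379,700: £287,768 is within the cap, no reduction.

Total recovery: £287,768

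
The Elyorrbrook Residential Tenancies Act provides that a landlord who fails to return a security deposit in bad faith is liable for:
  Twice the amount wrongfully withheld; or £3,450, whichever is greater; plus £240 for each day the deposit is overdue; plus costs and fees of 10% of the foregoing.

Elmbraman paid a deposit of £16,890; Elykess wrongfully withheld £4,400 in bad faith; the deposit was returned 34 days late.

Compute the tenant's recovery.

Doubled: 2 × £4,400 = £8,800
Minimum £3,450: £8,800 meets the minimum, no increase.
Late-return penalty: 34 × £240 = £8,160
Damages plus late penalty: £8,800 + £8,160 = £16,960
Costs and fees: 10% of £16,960 = £1,696
Total recovery: £16,960 + £1,696 = £18,656

£18,656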